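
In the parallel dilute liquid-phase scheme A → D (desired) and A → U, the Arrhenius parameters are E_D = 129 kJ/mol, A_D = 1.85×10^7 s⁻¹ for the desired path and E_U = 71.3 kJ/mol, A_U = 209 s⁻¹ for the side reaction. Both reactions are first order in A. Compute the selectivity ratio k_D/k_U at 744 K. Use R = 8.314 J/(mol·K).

k_D/k_U = (A_D/A_U)·exp[−(E_D−E_U)/(RT)] = (A_D/A_U)·exp[(E_U−E_D)/(RT)].
(E_U−E_D)/(RT) = (71.3−129)×10³/(8.314×744) = -57700/6186 = -9.328.
k_D/k_U = (1.85×10^7/209)·exp(-9.328) = 88517 × 8.889×10^-5 = 7.87.

7.87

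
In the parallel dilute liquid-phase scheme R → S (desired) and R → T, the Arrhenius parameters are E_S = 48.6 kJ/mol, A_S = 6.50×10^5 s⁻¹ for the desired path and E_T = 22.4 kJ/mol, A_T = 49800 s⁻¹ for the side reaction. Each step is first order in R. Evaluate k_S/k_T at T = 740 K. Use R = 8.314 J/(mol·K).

0.185

With equal orders, S_{S/T} = k_S/k_T = (A_S/A_T)·exp[(E_T−E_S)/(RT)].
(E_T−E_S)/(RT) = (22.4−48.6)×10³/(8.314×740) = -26200/6152 = -4.259.
k_S/k_T = (6.50×10^5/49800)·exp(-4.259) = 13.05 × 0.01414 = 0.185.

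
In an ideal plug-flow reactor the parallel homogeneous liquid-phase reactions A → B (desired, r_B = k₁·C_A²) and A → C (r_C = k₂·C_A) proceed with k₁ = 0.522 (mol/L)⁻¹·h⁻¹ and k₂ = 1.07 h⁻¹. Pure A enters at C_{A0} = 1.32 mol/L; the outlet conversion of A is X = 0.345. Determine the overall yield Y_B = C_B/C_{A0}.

0.120

C_A = C_{A0}(1−X) = 0.8646 mol/L.
Along a PFR/batch, dC_C/dC_A = −r_C/(r_B+r_C) = −k₂/(k₂+k₁·C_A).
Integrating from C_{A0} to C_A: C_C = (1.07/0.522)·ln[(1.07+0.522·1.32)/(1.07+0.522·0.865)] = 2.050·ln(1.759/1.521) = 0.2976 mol/L.
Then C_B = (C_{A0}−C_A) − C_C = 0.4554 − 0.2976 = 0.1578 mol/L.
Y_B = C_B/C_{A0} = 0.1578/1.32 = 0.120.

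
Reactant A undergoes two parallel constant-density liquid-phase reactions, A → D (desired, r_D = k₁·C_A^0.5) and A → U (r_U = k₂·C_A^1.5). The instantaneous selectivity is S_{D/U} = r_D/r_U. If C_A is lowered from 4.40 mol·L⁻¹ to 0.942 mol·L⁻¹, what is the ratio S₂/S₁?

4.67

S_{D/U} = (k₁/k₂)·C_A⁻¹, so S₂/S₁ = (C_{A,2}/C_{A,1})⁻¹.
= 4.40/0.942 = 4.67.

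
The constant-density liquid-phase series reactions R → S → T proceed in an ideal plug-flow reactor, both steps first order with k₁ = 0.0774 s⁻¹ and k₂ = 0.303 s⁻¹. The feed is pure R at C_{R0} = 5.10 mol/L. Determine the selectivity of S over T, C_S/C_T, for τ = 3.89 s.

Solving the coupled first-order balances gives C_S(τ) = [k₁/(k₂−k₁)]·C_{R0}·(e^(−k₁τ) − e^(−k₂τ)).
e^(−k₁τ) = e^(−0.0774×3.89) = e^(−0.3011) = 0.7400; e^(−k₂τ) = e^(−1.179) = 0.3077.
C_S = 0.0774×5.10/(0.303−0.0774) × (0.7400−0.3077) = 1.750×0.4323 = 0.7565 mol/L.
C_R = C_{R0}e^(−k₁τ) = 3.774 mol/L, so C_T = C_{R0}−C_R−C_S = 0.5695 mol/L; C_S/C_T = 1.33.

1.33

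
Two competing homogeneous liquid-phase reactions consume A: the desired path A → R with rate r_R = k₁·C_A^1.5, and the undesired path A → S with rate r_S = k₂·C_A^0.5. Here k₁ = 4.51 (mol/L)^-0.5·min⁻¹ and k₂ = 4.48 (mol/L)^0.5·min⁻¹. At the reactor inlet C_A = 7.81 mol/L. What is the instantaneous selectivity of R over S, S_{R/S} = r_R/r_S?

S_{R/S} = r_R/r_S = (k₁·C_A^1.5)/(k₂·C_A^0.5) = (k₁/k₂)·C_A.
= (4.51×7.810^1.5) / (4.48×7.810^0.5) = 98.44/12.52 = 7.86.

7.86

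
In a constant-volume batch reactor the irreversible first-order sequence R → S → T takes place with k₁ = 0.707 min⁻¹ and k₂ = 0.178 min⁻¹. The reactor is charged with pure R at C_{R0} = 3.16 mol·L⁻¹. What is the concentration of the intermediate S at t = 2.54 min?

1.99 mol·L⁻¹

For first-order series with pure R initially, C_S(t) = k₁C_{R0}/(k₂−k₁)·(e^(−k₁t) − e^(−k₂t)).
e^(−k₁t) = e^(−0.707×2.54) = e^(−1.796) = 0.1660; e^(−k₂t) = e^(−0.4521) = 0.6363.
C_S = 0.707×3.16/(0.178−0.707) × (0.1660−0.6363) = (-4.223)×(-0.4703) = 1.986 mol·L⁻¹.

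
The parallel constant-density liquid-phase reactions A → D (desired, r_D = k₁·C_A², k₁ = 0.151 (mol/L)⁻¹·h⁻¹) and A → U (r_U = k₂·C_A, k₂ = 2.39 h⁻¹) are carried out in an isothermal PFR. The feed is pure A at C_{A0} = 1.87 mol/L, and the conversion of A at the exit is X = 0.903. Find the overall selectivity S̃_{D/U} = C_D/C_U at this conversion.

0.0639

C_A = C_{A0}(1−X) = 0.1814 mol/L.
Along a PFR/batch, dC_U/dC_A = −r_U/(r_D+r_U) = −k₂/(k₂+k₁·C_A).
Integrating from C_{A0} to C_A: C_U = (2.39/0.151)·ln[(2.39+0.151·1.87)/(2.39+0.151·0.181)] = 15.83·ln(2.672/2.417) = 1.587 mol/L.
Then C_D = (C_{A0}−C_A) − C_U = 1.689 − 1.587 = 0.1014 mol/L.
S̃_{D/U} = C_D/C_U = 0.1014/1.587 = 0.0639.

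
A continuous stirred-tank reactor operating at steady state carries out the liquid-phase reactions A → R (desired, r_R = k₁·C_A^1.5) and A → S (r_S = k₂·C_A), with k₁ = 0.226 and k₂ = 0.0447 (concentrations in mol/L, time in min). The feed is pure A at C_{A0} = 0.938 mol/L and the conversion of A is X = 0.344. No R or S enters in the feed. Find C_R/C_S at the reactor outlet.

Exit C_A = C_{A0}(1−X) = 0.938×0.656 = 0.6153 mol/L.
Rates in a CSTR are evaluated at the outlet concentration: r_R = 0.226×0.6153^1.5 = 0.1091, r_S = 0.0447×0.6153 = 0.02751.
Overall selectivity = C_R/C_S = r_Rτ/(r_Sτ) = r_R/r_S = 3.97.

3.97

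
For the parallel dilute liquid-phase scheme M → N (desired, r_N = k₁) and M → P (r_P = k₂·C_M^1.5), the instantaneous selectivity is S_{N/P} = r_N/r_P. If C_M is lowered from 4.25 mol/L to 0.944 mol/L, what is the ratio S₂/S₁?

9.55

S_{N/P} = (k₁/k₂)·C_M^-1.5, so S₂/S₁ = (C_{M,2}/C_{M,1})^-1.5.
= (0.944/4.25)^(-1.5) = (0.2221)^(-1.5) = 9.55.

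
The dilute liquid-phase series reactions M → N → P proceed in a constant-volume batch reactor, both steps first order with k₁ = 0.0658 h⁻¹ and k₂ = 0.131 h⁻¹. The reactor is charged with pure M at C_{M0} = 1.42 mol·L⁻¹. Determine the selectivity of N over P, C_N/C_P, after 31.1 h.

0.149

For first-order series with pure M initially, C_N(t) = k₁C_{M0}/(k₂−k₁)·(e^(−k₁t) − e^(−k₂t)).
e^(−k₁t) = e^(−0.0658×31.1) = e^(−2.046) = 0.1292; e^(−k₂t) = e^(−4.074) = 0.01701.
C_N = 0.0658×1.42/(0.131−0.0658) × (0.1292−0.01701) = 1.433×0.1122 = 0.1608 mol·L⁻¹.
C_M = C_{M0}e^(−k₁t) = 0.1835 mol·L⁻¹, so C_P = C_{M0}−C_M−C_N = 1.076 mol·L⁻¹; C_N/C_P = 0.149.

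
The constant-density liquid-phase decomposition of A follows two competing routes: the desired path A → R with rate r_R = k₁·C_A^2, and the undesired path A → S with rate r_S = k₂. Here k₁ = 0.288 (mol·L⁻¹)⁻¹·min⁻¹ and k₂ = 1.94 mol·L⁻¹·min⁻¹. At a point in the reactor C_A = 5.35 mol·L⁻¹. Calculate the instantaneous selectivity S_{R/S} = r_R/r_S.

S_{R/S} = r_R/r_S = (k₁·C_A^2)/(k₂) = (k₁/k₂)·C_A^2.
= (0.288×5.350^2) / (1.94) = 8.243/1.940 = 4.25.
Since the desired path is higher order in A, keeping C_A high (PFR or concentrated feed) favours R.

4.25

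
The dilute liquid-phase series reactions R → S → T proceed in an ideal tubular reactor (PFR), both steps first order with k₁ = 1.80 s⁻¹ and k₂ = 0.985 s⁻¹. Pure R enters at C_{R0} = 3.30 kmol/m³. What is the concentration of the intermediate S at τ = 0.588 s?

Solving the coupled first-order balances gives C_S(τ) = [k₁/(k₂−k₁)]·C_{R0}·(e^(−k₁τ) − e^(−k₂τ)).
e^(−k₁τ) = e^(−1.80×0.588) = e^(−1.058) = 0.3470; e^(−k₂τ) = e^(−0.5792) = 0.5604.
C_S = 1.80×3.30/(0.985−1.80) × (0.3470−0.5604) = (-7.288)×(-0.2133) = 1.555 kmol/m³.

1.55 kmol/m³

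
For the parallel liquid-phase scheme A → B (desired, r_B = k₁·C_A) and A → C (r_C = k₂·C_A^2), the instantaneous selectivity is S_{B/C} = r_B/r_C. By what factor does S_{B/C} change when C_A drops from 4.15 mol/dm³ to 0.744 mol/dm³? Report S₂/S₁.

5.58

S_{B/C} = (k₁/k₂)·C_A⁻¹, so S₂/S₁ = (C_{A,2}/C_{A,1})⁻¹.
= 4.15/0.744 = 5.58.
Selectivity toward B rises as C_A falls — low-concentration operation is favoured.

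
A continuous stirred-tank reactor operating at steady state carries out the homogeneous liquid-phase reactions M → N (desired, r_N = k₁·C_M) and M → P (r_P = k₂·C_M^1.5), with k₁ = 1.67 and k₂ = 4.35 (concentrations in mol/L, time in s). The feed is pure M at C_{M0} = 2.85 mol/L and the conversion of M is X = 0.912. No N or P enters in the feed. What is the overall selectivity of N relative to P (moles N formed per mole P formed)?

Exit C_M = C_{M0}(1−X) = 2.85×0.0880 = 0.2508 mol/L.
A CSTR operates uniformly at the exit composition, giving r_N = 0.4188 and r_P = 0.5464 (each k·C_M^n at C_M = 0.2508).
Overall selectivity = C_N/C_P = r_Nτ/(r_Pτ) = r_N/r_P = 0.767.

0.767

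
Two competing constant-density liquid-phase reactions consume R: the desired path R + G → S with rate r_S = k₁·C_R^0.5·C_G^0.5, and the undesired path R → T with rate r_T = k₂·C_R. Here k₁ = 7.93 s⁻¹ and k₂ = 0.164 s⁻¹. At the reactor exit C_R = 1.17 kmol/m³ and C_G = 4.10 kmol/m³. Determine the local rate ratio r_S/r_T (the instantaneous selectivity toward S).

90.5

S_{S/T} = r_S/r_T = (k₁·C_R^0.5·C_G^0.5)/(k₂·C_R) = (k₁/k₂)·C_R^-0.5·C_G^0.5.
= (7.93×1.170^0.5×4.100^0.5) / (0.164×1.170) = 17.37/0.1919 = 90.5.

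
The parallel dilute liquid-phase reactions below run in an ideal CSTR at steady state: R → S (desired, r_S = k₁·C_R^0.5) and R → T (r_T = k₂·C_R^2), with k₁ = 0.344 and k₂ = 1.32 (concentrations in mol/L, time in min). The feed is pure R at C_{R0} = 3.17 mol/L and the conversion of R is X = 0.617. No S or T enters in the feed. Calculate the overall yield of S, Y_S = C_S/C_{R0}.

0.101

Exit C_R = C_{R0}(1−X) = 3.17×0.383 = 1.214 mol/L.
A CSTR operates uniformly at the exit composition, giving r_S = 0.3790 and r_T = 1.946 (each k·C_R^n at C_R = 1.214).
Fraction of consumed R going to S: r_S/(r_S+r_T) = 0.1630.
C_S = 0.1630·C_{R0}·X = 0.1630×3.17×0.617 = 0.319 mol/L; Y_S = C_S/C_{R0} = 0.101.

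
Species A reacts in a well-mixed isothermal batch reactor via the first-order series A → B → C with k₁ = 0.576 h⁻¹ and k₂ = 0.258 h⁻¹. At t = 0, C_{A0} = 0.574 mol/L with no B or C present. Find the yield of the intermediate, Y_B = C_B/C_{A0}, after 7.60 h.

0.232

For first-order series with pure A initially, C_B(t) = k₁C_{A0}/(k₂−k₁)·(e^(−k₁t) − e^(−k₂t)).
e^(−k₁t) = e^(−0.576×7.60) = e^(−4.378) = 0.01256; e^(−k₂t) = e^(−1.961) = 0.1407.
C_B = 0.576×0.574/(0.258−0.576) × (0.01256−0.1407) = (-1.040)×(-0.1282) = 0.1333 mol/L.
Y_B = C_B/C_{A0} = 0.1333/0.574 = 0.232.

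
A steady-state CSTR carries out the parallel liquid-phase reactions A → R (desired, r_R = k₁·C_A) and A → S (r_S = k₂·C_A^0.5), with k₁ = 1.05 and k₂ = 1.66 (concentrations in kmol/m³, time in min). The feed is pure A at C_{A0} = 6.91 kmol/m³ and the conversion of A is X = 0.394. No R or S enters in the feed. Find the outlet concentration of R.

1.54 kmol/m³

Exit C_A = C_{A0}(1−X) = 6.91×0.606 = 4.187 kmol/m³.
A CSTR operates uniformly at the exit composition, giving r_R = 4.397 and r_S = 3.397 (each k·C_A^n at C_A = 4.187).
Fraction of consumed A going to R: r_R/(r_R+r_S) = 0.5641.
C_R = 0.5641·C_{A0}·X = 0.5641×6.91×0.394 = 1.54 kmol/m³.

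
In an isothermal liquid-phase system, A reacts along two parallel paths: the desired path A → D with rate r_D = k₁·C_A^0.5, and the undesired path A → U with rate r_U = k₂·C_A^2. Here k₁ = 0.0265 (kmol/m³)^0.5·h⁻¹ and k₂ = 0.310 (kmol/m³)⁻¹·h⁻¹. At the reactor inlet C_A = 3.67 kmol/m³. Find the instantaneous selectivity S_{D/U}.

0.0122

S_{D/U} = r_D/r_U = (k₁·C_A^0.5)/(k₂·C_A^2) = (k₁/k₂)·C_A^-1.5.
= (0.0265×3.670^0.5) / (0.310×3.670^2) = 0.05077/4.175 = 0.0122.
The undesired path is higher order in A, so low C_A (CSTR or dilute feed) favours D.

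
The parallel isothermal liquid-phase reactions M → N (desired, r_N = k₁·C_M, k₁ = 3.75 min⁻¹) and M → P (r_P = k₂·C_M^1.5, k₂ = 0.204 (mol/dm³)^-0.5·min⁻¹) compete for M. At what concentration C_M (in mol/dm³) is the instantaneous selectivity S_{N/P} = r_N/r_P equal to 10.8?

2.90 mol/dm³

S_{N/P} = (k₁/k₂)·C_M^-0.5 ⇒ C_M = (S·k₂/k₁)^(-2).
= (10.8×0.204/3.75)^(-2) = (0.5875)^(-2) = 2.90 mol/dm³.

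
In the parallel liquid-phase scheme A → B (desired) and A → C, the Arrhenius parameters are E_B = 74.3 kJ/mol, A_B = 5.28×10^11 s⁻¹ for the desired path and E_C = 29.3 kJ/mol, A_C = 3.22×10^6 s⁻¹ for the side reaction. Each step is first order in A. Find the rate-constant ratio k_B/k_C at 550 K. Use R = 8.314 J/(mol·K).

With equal orders, S_{B/C} = k_B/k_C = (A_B/A_C)·exp[(E_C−E_B)/(RT)].
(E_C−E_B)/(RT) = (29.3−74.3)×10³/(8.314×550) = -45000/4573 = -9.841.
k_B/k_C = (5.28×10^11/3.22×10^6)·exp(-9.841) = 1.640×10^5 × 5.322×10^-5 = 8.73.
Since E_B > E_C, raising the temperature improves selectivity toward B.

8.73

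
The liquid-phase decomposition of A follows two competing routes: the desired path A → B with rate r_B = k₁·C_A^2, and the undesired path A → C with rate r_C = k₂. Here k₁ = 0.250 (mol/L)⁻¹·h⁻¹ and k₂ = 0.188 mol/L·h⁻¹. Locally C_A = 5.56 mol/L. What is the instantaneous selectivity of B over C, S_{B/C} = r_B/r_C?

41.1

S_{B/C} = r_B/r_C = (k₁·C_A^2)/(k₂) = (k₁/k₂)·C_A^2.
= (0.250×5.560^2) / (0.188) = 7.728/0.1880 = 41.1.
Since the desired path is higher order in A, keeping C_A high (PFR or concentrated feed) favours B.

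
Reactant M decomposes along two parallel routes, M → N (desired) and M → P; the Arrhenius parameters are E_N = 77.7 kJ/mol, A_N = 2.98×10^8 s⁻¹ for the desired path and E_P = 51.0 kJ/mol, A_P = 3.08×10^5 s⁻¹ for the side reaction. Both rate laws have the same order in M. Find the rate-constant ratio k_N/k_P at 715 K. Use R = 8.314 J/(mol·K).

10.8

k_N/k_P = (A_N/A_P)·exp[−(E_N−E_P)/(RT)] = (A_N/A_P)·exp[(E_P−E_N)/(RT)].
(E_P−E_N)/(RT) = (51.0−77.7)×10³/(8.314×715) = -26700/5945 = -4.492.
k_N/k_P = (2.98×10^8/3.08×10^5)·exp(-4.492) = 967.5 × 0.01120 = 10.8.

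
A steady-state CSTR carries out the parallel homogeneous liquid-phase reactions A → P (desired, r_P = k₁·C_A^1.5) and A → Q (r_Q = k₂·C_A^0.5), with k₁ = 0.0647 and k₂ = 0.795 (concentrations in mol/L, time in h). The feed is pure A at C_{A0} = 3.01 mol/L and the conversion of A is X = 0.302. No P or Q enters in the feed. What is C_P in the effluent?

Exit C_A = C_{A0}(1−X) = 3.01×0.698 = 2.101 mol/L.
A CSTR operates uniformly at the exit composition, giving r_P = 0.1970 and r_Q = 1.152 (each k·C_A^n at C_A = 2.101).
Fraction of consumed A going to P: r_P/(r_P+r_Q) = 0.1460.
C_P = 0.1460·C_{A0}·X = 0.1460×3.01×0.302 = 0.133 mol/L.

0.133 mol/L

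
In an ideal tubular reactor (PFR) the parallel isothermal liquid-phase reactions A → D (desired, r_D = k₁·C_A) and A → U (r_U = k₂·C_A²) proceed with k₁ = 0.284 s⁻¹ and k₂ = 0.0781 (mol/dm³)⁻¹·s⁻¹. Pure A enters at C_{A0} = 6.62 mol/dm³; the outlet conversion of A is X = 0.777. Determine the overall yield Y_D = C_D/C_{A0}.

C_A = C_{A0}(1−X) = 1.476 mol/dm³.
Along a PFR/batch, dC_D/dC_A = −r_D/(r_D+r_U) = −k₁/(k₁+k₂·C_A).
Integrating from C_{A0} to C_A: C_D = (0.284/0.0781)·ln[(0.284+0.0781·6.62)/(0.284+0.0781·1.48)] = 3.636·ln(0.8010/0.3993) = 2.532 mol/dm³.
Y_D = C_D/C_{A0} = 2.532/6.62 = 0.382.

0.382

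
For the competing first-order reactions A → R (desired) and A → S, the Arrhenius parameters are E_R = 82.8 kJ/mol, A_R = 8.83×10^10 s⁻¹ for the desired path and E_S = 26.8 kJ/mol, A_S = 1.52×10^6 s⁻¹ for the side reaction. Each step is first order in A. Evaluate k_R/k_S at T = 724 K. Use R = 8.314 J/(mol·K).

5.29

Since both paths have the same order in A, the concentration cancels and S_{R/S} = k_R/k_S = (A_R/A_S)·exp[(E_S−E_R)/(RT)].
(E_S−E_R)/(RT) = (26.8−82.8)×10³/(8.314×724) = -56000/6019 = -9.303.
k_R/k_S = (8.83×10^10/1.52×10^6)·exp(-9.303) = 58092 × 9.112×10^-5 = 5.29.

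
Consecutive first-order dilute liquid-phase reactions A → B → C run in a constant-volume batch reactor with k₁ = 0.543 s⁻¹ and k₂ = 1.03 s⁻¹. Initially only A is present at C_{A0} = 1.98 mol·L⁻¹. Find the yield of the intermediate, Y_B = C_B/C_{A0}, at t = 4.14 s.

0.102

The intermediate concentration in a first-order A→B→C sequence is C_B = k₁C_{A0}(e^(−k₁t) − e^(−k₂t))/(k₂−k₁).
e^(−k₁t) = e^(−0.543×4.14) = e^(−2.248) = 0.1056; e^(−k₂t) = e^(−4.264) = 0.01406.
C_B = 0.543×1.98/(1.03−0.543) × (0.1056−0.01406) = 2.208×0.09155 = 0.2021 mol·L⁻¹.
Y_B = C_B/C_{A0} = 0.2021/1.98 = 0.102.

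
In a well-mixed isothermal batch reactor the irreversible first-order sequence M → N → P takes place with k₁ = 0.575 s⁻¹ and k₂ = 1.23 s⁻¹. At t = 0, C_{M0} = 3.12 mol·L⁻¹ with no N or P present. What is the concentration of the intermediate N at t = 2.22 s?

0.586 mol·L⁻¹

The intermediate concentration in a first-order A→B→C sequence is C_N = k₁C_{M0}(e^(−k₁t) − e^(−k₂t))/(k₂−k₁).
e^(−k₁t) = e^(−0.575×2.22) = e^(−1.276) = 0.2790; e^(−k₂t) = e^(−2.731) = 0.06518.
C_N = 0.575×3.12/(1.23−0.575) × (0.2790−0.06518) = 2.739×0.2138 = 0.5857 mol·L⁻¹.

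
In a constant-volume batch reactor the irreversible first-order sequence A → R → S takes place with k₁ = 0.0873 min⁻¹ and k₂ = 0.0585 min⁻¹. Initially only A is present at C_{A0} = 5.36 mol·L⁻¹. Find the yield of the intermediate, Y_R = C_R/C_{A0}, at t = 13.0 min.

Solving the coupled first-order balances gives C_R(t) = [k₁/(k₂−k₁)]·C_{A0}·(e^(−k₁t) − e^(−k₂t)).
e^(−k₁t) = e^(−0.0873×13.0) = e^(−1.135) = 0.3215; e^(−k₂t) = e^(−0.7605) = 0.4674.
C_R = 0.0873×5.36/(0.0585−0.0873) × (0.3215−0.4674) = (-16.25)×(-0.1460) = 2.372 mol·L⁻¹.
Y_R = C_R/C_{A0} = 2.372/5.36 = 0.442.

0.442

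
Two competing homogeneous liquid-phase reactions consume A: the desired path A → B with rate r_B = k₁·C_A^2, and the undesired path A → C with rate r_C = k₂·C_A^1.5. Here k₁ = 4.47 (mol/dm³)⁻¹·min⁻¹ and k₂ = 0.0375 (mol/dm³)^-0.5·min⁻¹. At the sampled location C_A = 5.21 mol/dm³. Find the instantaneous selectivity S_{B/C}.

272

S_{B/C} = r_B/r_C = (k₁·C_A^2)/(k₂·C_A^1.5) = (k₁/k₂)·C_A^0.5.
= (4.47×5.210^2) / (0.0375×5.210^1.5) = 121.3/0.4460 = 272.
Since the desired path is higher order in A, keeping C_A high (PFR or concentrated feed) favours B.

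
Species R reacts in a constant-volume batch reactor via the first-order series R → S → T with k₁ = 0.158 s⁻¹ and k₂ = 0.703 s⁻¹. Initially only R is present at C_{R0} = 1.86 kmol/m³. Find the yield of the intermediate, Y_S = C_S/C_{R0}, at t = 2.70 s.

0.146

For first-order series with pure R initially, C_S(t) = k₁C_{R0}/(k₂−k₁)·(e^(−k₁t) − e^(−k₂t)).
e^(−k₁t) = e^(−0.158×2.70) = e^(−0.4266) = 0.6527; e^(−k₂t) = e^(−1.898) = 0.1499.
C_S = 0.158×1.86/(0.703−0.158) × (0.6527−0.1499) = 0.5392×0.5029 = 0.2712 kmol/m³.
Y_S = C_S/C_{R0} = 0.2712/1.86 = 0.146.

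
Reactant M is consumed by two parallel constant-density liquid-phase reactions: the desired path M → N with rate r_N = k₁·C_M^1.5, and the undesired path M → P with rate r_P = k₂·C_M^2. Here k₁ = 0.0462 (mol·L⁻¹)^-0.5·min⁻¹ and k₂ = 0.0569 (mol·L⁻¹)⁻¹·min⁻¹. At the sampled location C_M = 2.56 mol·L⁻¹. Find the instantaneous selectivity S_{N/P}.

S_{N/P} = r_N/r_P = (k₁·C_M^1.5)/(k₂·C_M^2) = (k₁/k₂)·C_M^-0.5.
= (0.0462×2.560^1.5) / (0.0569×2.560^2) = 0.1892/0.3729 = 0.507.
The undesired path is higher order in M, so low C_M (CSTR or dilute feed) favours N.

0.507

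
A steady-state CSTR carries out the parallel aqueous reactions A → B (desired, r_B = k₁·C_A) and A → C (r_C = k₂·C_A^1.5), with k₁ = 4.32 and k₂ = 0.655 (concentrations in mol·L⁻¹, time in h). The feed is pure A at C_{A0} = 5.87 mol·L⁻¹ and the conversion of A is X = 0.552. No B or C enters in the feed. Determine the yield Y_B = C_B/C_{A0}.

Exit C_A = C_{A0}(1−X) = 5.87×0.448 = 2.630 mol·L⁻¹.
Rates in a CSTR are evaluated at the outlet concentration: r_B = 4.32×2.630 = 11.36, r_C = 0.655×2.630^1.5 = 2.793.
Fraction of consumed A going to B: r_B/(r_B+r_C) = 0.8026.
C_B = 0.8026·C_{A0}·X = 0.8026×5.87×0.552 = 2.60 mol·L⁻¹; Y_B = C_B/C_{A0} = 0.443.

0.443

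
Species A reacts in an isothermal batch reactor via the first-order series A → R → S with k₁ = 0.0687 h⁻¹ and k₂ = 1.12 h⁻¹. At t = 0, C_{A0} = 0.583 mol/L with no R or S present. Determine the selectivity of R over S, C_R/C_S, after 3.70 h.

0.284

Solving the coupled first-order balances gives C_R(t) = [k₁/(k₂−k₁)]·C_{A0}·(e^(−k₁t) − e^(−k₂t)).
e^(−k₁t) = e^(−0.0687×3.70) = e^(−0.2542) = 0.7755; e^(−k₂t) = e^(−4.144) = 0.01586.
C_R = 0.0687×0.583/(1.12−0.0687) × (0.7755−0.01586) = 0.03810×0.7597 = 0.02894 mol/L.
C_A = C_{A0}e^(−k₁t) = 0.4521 mol/L, so C_S = C_{A0}−C_A−C_R = 0.1019 mol/L; C_R/C_S = 0.284.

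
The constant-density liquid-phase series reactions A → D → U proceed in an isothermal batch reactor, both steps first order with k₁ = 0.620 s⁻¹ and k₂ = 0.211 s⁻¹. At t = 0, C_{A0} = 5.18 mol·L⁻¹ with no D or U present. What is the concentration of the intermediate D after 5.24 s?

2.29 mol·L⁻¹

Solving the coupled first-order balances gives C_D(t) = [k₁/(k₂−k₁)]·C_{A0}·(e^(−k₁t) − e^(−k₂t)).
e^(−k₁t) = e^(−0.620×5.24) = e^(−3.249) = 0.03882; e^(−k₂t) = e^(−1.106) = 0.3310.
C_D = 0.620×5.18/(0.211−0.620) × (0.03882−0.3310) = (-7.852)×(-0.2922) = 2.294 mol·L⁻¹.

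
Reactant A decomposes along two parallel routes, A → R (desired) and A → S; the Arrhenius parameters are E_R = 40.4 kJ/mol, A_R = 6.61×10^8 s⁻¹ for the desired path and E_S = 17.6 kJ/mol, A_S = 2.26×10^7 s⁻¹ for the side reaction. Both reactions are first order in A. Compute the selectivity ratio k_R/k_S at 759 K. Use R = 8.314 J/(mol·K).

0.789

With equal orders, S_{R/S} = k_R/k_S = (A_R/A_S)·exp[(E_S−E_R)/(RT)].
(E_S−E_R)/(RT) = (17.6−40.4)×10³/(8.314×759) = -22800/6310 = -3.613.
k_R/k_S = (6.61×10^8/2.26×10^7)·exp(-3.613) = 29.25 × 0.02697 = 0.789.
Since E_R > E_S, raising the temperature improves selectivity toward R.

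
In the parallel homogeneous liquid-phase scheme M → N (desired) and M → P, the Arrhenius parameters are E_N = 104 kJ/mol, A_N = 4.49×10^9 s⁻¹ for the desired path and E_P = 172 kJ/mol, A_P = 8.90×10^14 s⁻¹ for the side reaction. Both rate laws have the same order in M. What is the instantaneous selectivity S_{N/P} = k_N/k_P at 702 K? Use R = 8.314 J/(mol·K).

0.579

With equal orders, S_{N/P} = k_N/k_P = (A_N/A_P)·exp[(E_P−E_N)/(RT)].
(E_P−E_N)/(RT) = (172−104)×10³/(8.314×702) = 68000/5836 = 11.65.
k_N/k_P = (4.49×10^9/8.90×10^14)·exp(11.65) = 5.045×10^-6 × 1.148×10^5 = 0.579.
Since E_N < E_P, lowering the temperature improves selectivity toward N.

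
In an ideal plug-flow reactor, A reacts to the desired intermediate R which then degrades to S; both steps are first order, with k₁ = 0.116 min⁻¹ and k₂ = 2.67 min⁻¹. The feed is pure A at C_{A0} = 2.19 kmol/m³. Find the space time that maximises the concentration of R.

1.23 min

The intermediate peaks when r₁ = r₂, i.e. k₁e^(−k₁τ) = k₂e^(−k₂τ), giving τ_opt = ln(k₂/k₁)/(k₂−k₁).
= ln(2.67/0.116)/(2.67−0.116) = ln(23.02)/2.554 = 3.136/2.554 = 1.23 min.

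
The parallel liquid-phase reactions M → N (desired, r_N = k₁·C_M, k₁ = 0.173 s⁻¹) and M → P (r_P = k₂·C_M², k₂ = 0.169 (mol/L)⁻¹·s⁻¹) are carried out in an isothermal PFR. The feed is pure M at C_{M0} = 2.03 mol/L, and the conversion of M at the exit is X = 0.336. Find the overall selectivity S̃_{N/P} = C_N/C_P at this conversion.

C_M = C_{M0}(1−X) = 1.348 mol/L.
Along a PFR/batch, dC_N/dC_M = −r_N/(r_N+r_P) = −k₁/(k₁+k₂·C_M).
Integrating from C_{M0} to C_M: C_N = (0.173/0.169)·ln[(0.173+0.169·2.03)/(0.173+0.169·1.35)] = 1.024·ln(0.5161/0.4008) = 0.2588 mol/L.
C_P = (C_{M0}−C_M)−C_N = 0.4233 mol/L; S̃_{N/P} = 0.2588/0.4233 = 0.611.

0.611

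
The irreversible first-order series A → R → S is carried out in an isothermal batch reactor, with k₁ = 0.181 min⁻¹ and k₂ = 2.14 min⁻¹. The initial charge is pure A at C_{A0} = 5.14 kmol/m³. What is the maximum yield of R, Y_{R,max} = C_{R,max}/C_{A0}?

At the optimum, C_{R,max}/C_{A0} = (k₁/k₂)^[k₂/(k₂−k₁)].
= (0.181/2.14)^(2.14/(2.14−0.181)) = (0.08458)^(1.092) = 0.06732.

0.0673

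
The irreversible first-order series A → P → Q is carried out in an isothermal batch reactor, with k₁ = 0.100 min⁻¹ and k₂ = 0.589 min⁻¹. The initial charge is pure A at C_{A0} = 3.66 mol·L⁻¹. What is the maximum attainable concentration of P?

For a first-order series the maximum intermediate yield is C_{P,max}/C_{A0} = (k₁/k₂)^[k₂/(k₂−k₁)].
= (0.100/0.589)^(0.589/(0.589−0.100)) = (0.1698)^(1.204) = 0.1181.
C_{P,max} = 0.1181×3.66 = 0.432 mol·L⁻¹.

0.432 mol·L⁻¹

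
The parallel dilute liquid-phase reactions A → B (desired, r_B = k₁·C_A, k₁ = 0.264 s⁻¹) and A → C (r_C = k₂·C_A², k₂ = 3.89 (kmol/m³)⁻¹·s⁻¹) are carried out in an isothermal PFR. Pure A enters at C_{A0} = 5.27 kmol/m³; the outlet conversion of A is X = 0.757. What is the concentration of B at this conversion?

0.0934 kmol/m³

C_A = C_{A0}(1−X) = 1.281 kmol/m³.
Along a PFR/batch, dC_B/dC_A = −r_B/(r_B+r_C) = −k₁/(k₁+k₂·C_A).
Integrating from C_{A0} to C_A: C_B = (0.264/3.89)·ln[(0.264+3.89·5.27)/(0.264+3.89·1.28)] = 0.06787·ln(20.76/5.246) = 0.09337 kmol/m³.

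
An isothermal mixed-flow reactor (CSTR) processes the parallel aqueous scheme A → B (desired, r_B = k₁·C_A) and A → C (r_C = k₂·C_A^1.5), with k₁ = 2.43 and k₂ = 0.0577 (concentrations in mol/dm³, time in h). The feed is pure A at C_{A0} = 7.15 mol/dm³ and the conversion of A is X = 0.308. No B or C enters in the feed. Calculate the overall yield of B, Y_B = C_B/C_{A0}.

Exit C_A = C_{A0}(1−X) = 7.15×0.692 = 4.948 mol/dm³.
In a CSTR the entire volume is at exit conditions, so r_B = 2.43×4.948 = 12.02 and r_C = 0.0577×4.948^1.5 = 0.6350.
Fraction of consumed A going to B: r_B/(r_B+r_C) = 0.9498.
C_B = 0.9498·C_{A0}·X = 0.9498×7.15×0.308 = 2.09 mol/dm³; Y_B = C_B/C_{A0} = 0.293.

0.293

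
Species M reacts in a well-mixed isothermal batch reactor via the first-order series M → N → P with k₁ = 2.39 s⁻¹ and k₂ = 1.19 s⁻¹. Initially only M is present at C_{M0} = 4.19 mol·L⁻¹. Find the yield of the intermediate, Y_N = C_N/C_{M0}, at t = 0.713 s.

0.490

The intermediate concentration in a first-order A→B→C sequence is C_N = k₁C_{M0}(e^(−k₁t) − e^(−k₂t))/(k₂−k₁).
e^(−k₁t) = e^(−2.39×0.713) = e^(−1.704) = 0.1819; e^(−k₂t) = e^(−0.8485) = 0.4281.
C_N = 2.39×4.19/(1.19−2.39) × (0.1819−0.4281) = (-8.345)×(-0.2461) = 2.054 mol·L⁻¹.
Y_N = C_N/C_{M0} = 2.054/4.19 = 0.490.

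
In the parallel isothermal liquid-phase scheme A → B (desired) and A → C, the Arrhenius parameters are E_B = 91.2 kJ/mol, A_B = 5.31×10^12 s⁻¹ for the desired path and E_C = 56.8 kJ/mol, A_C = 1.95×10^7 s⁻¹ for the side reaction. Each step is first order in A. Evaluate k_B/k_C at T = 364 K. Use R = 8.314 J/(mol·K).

3.15

Since both paths have the same order in A, the concentration cancels and S_{B/C} = k_B/k_C = (A_B/A_C)·exp[(E_C−E_B)/(RT)].
(E_C−E_B)/(RT) = (56.8−91.2)×10³/(8.314×364) = -34400/3026 = -11.37.
k_B/k_C = (5.31×10^12/1.95×10^7)·exp(-11.37) = 2.723×10^5 × 1.157×10^-5 = 3.15.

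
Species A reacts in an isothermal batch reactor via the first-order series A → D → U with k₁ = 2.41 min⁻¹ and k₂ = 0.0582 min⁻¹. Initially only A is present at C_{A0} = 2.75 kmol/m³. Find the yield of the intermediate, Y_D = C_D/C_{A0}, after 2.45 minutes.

The intermediate concentration in a first-order A→B→C sequence is C_D = k₁C_{A0}(e^(−k₁t) − e^(−k₂t))/(k₂−k₁).
e^(−k₁t) = e^(−2.41×2.45) = e^(−5.905) = 0.002727; e^(−k₂t) = e^(−0.1426) = 0.8671.
C_D = 2.41×2.75/(0.0582−2.41) × (0.002727−0.8671) = (-2.818)×(-0.8644) = 2.436 kmol/m³.
Y_D = C_D/C_{A0} = 2.436/2.75 = 0.886.

0.886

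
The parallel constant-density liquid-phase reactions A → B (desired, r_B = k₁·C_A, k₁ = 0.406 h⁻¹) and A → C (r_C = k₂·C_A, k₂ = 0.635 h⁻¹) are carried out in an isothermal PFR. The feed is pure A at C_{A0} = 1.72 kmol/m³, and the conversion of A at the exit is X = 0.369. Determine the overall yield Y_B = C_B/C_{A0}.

0.144

C_A = C_{A0}(1−X) = 1.085 kmol/m³.
Both paths are first order in A, so the instantaneous fraction to B is constant: dC_B/d(−C_A) = k₁/(k₁+k₂) = 0.3900.
C_B = 0.3900·(C_{A0}−C_A) = 0.3900×0.6347 = 0.248 kmol/m³.
Y_B = C_B/C_{A0} = 0.2475/1.72 = 0.144.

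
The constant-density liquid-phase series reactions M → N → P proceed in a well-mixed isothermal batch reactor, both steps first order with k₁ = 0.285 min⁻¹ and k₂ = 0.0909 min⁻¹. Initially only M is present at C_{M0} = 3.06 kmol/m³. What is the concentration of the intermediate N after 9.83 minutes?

1.57 kmol/m³

Solving the coupled first-order balances gives C_N(t) = [k₁/(k₂−k₁)]·C_{M0}·(e^(−k₁t) − e^(−k₂t)).
e^(−k₁t) = e^(−0.285×9.83) = e^(−2.802) = 0.06072; e^(−k₂t) = e^(−0.8935) = 0.4092.
C_N = 0.285×3.06/(0.0909−0.285) × (0.06072−0.4092) = (-4.493)×(-0.3485) = 1.566 kmol/m³.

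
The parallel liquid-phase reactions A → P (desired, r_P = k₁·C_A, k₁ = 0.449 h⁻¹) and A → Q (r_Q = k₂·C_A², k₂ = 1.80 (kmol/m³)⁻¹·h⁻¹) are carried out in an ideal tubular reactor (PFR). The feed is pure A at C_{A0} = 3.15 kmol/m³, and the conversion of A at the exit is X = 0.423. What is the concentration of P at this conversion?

0.124 kmol/m³

C_A = C_{A0}(1−X) = 1.818 kmol/m³.
Along a PFR/batch, dC_P/dC_A = −r_P/(r_P+r_Q) = −k₁/(k₁+k₂·C_A).
Integrating from C_{A0} to C_A: C_P = (0.449/1.80)·ln[(0.449+1.80·3.15)/(0.449+1.80·1.82)] = 0.2494·ln(6.119/3.721) = 0.1241 kmol/m³.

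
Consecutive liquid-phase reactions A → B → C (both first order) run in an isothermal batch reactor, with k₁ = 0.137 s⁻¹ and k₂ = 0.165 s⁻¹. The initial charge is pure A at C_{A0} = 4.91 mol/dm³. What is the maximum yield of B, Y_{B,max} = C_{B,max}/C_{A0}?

0.334

Evaluating C_B at t_opt = ln(k₂/k₁)/(k₂−k₁) gives C_{B,max}/C_{A0} = (k₁/k₂)^[k₂/(k₂−k₁)].
= (0.137/0.165)^(0.165/(0.165−0.137)) = (0.8303)^(5.893) = 0.3343.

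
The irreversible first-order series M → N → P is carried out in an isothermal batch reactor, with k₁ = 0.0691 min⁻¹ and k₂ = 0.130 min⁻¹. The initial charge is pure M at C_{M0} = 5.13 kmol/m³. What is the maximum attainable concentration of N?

At the optimum, C_{N,max}/C_{M0} = (k₁/k₂)^[k₂/(k₂−k₁)].
= (0.0691/0.130)^(0.130/(0.130−0.0691)) = (0.5315)^(2.135) = 0.2595.
C_{N,max} = 0.2595×5.13 = 1.33 kmol/m³.

1.33 kmol/m³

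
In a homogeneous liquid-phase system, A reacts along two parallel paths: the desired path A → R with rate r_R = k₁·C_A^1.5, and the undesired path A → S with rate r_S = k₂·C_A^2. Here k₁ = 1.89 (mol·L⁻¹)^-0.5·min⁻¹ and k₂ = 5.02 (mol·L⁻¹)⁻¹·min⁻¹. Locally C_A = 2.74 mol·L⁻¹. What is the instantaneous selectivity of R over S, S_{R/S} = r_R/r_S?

0.227

S_{R/S} = r_R/r_S = (k₁·C_A^1.5)/(k₂·C_A^2) = (k₁/k₂)·C_A^-0.5.
= (1.89×2.740^1.5) / (5.02×2.740^2) = 8.572/37.69 = 0.227.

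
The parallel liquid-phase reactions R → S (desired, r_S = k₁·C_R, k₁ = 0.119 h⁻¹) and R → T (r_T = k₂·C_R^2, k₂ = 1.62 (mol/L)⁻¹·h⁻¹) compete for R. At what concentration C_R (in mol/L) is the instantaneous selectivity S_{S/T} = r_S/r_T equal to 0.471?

0.156 mol/L

S_{S/T} = (k₁/k₂)·C_R⁻¹ ⇒ C_R = (S·k₂/k₁)^(-1).
= (0.471×1.62/0.119)^(-1) = (6.412)^(-1) = 0.156 mol/L.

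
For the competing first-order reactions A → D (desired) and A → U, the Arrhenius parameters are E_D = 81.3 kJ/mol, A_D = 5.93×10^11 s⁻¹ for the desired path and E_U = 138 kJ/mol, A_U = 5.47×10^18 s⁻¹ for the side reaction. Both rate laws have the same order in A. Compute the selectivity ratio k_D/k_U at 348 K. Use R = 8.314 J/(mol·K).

35.2

With equal orders, S_{D/U} = k_D/k_U = (A_D/A_U)·exp[(E_U−E_D)/(RT)].
(E_U−E_D)/(RT) = (138−81.3)×10³/(8.314×348) = 56700/2893 = 19.60.
k_D/k_U = (5.93×10^11/5.47×10^18)·exp(19.60) = 1.084×10^-7 × 3.243×10^8 = 35.2.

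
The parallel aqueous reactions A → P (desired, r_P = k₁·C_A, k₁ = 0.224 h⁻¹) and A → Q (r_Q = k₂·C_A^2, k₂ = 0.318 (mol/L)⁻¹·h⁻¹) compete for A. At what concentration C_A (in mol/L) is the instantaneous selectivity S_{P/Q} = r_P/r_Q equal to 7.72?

S_{P/Q} = (k₁/k₂)·C_A⁻¹ ⇒ C_A = (S·k₂/k₁)^(-1).
= (7.72×0.318/0.224)^(-1) = (10.96)^(-1) = 0.0912 mol/L.

0.0912 mol/L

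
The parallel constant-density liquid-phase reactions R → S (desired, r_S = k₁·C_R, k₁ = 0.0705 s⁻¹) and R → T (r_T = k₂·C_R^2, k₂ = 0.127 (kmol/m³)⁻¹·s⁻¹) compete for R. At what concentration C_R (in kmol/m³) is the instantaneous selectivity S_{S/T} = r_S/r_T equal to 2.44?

0.228 kmol/m³

S_{S/T} = (k₁/k₂)·C_R⁻¹ ⇒ C_R = (S·k₂/k₁)^(-1).
= (2.44×0.127/0.0705)^(-1) = (4.395)^(-1) = 0.228 kmol/m³.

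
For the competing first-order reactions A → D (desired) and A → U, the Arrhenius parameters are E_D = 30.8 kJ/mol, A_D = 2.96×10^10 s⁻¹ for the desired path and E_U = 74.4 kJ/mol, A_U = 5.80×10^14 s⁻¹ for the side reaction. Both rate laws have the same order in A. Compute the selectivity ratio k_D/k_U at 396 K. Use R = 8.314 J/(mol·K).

28.8

With equal orders, S_{D/U} = k_D/k_U = (A_D/A_U)·exp[(E_U−E_D)/(RT)].
(E_U−E_D)/(RT) = (74.4−30.8)×10³/(8.314×396) = 43600/3292 = 13.24.
k_D/k_U = (2.96×10^10/5.80×10^14)·exp(13.24) = 5.103×10^-5 × 5.640×10^5 = 28.8.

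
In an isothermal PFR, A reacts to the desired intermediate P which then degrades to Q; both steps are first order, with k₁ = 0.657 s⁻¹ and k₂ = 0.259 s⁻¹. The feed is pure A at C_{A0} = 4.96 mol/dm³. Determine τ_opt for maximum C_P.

2.34 s

The intermediate peaks when r₁ = r₂, i.e. k₁e^(−k₁τ) = k₂e^(−k₂τ), giving τ_opt = ln(k₂/k₁)/(k₂−k₁).
= ln(0.259/0.657)/(0.259−0.657) = ln(0.3942)/-0.3980 = -0.9309/-0.3980 = 2.34 s.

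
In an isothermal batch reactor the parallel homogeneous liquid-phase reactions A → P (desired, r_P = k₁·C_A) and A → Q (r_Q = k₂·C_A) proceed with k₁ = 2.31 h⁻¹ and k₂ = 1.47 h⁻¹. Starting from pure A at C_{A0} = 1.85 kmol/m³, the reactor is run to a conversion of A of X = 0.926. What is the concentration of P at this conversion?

C_A = C_{A0}(1−X) = 0.1369 kmol/m³.
Both paths are first order in A, so the instantaneous fraction to P is constant: dC_P/d(−C_A) = k₁/(k₁+k₂) = 0.6111.
C_P = 0.6111·(C_{A0}−C_A) = 0.6111×1.713 = 1.05 kmol/m³.

1.05 kmol/m³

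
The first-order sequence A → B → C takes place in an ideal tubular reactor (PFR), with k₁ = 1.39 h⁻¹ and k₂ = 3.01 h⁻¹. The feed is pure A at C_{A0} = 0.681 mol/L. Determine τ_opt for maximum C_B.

The intermediate peaks when r₁ = r₂, i.e. k₁e^(−k₁τ) = k₂e^(−k₂τ), giving τ_opt = ln(k₂/k₁)/(k₂−k₁).
= ln(3.01/1.39)/(3.01−1.39) = ln(2.165)/1.620 = 0.7726/1.620 = 0.477 h.

0.477 h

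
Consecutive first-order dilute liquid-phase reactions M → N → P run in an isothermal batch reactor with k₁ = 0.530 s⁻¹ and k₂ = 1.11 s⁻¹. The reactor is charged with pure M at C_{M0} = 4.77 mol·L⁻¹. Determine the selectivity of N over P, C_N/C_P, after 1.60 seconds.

The intermediate concentration in a first-order A→B→C sequence is C_N = k₁C_{M0}(e^(−k₁t) − e^(−k₂t))/(k₂−k₁).
e^(−k₁t) = e^(−0.530×1.60) = e^(−0.8480) = 0.4283; e^(−k₂t) = e^(−1.776) = 0.1693.
C_N = 0.530×4.77/(1.11−0.530) × (0.4283−0.1693) = 4.359×0.2590 = 1.129 mol·L⁻¹.
C_M = C_{M0}e^(−k₁t) = 2.043 mol·L⁻¹, so C_P = C_{M0}−C_M−C_N = 1.598 mol·L⁻¹; C_N/C_P = 0.706.

0.706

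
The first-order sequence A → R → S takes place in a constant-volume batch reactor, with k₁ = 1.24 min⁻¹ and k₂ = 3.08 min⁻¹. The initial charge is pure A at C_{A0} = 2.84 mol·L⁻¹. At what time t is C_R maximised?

Setting dC_R/dt = 0 gives t_opt = ln(k₂/k₁)/(k₂−k₁).
= ln(3.08/1.24)/(3.08−1.24) = ln(2.484)/1.840 = 0.9098/1.840 = 0.494 min.

0.494 min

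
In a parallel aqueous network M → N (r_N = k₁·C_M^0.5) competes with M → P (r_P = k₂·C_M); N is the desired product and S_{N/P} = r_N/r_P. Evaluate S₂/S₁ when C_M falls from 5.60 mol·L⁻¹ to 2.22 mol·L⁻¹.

1.59

S_{N/P} = (k₁/k₂)·C_M^-0.5, so S₂/S₁ = (C_{M,2}/C_{M,1})^-0.5.
= (2.22/5.60)^(-0.5) = (0.3964)^(-0.5) = 1.59.
Selectivity toward N rises as C_M falls — low-concentration operation is favoured.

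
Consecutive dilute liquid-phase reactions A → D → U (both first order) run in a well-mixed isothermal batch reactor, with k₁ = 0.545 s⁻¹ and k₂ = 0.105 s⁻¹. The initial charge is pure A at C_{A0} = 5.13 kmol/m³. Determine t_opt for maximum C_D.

The intermediate peaks when r₁ = r₂, i.e. k₁e^(−k₁t) = k₂e^(−k₂t), giving t_opt = ln(k₂/k₁)/(k₂−k₁).
= ln(0.105/0.545)/(0.105−0.545) = ln(0.1927)/-0.4400 = -1.647/-0.4400 = 3.74 s.

3.74 s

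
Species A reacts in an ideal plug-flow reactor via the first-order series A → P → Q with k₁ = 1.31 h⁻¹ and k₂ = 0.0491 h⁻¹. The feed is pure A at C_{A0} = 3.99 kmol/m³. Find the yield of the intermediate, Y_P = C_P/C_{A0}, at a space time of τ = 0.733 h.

0.605

For first-order series with pure A initially, C_P(τ) = k₁C_{A0}/(k₂−k₁)·(e^(−k₁τ) − e^(−k₂τ)).
e^(−k₁τ) = e^(−1.31×0.733) = e^(−0.9602) = 0.3828; e^(−k₂τ) = e^(−0.03599) = 0.9646.
C_P = 1.31×3.99/(0.0491−1.31) × (0.3828−0.9646) = (-4.145)×(-0.5818) = 2.412 kmol/m³.
Y_P = C_P/C_{A0} = 2.412/3.99 = 0.605.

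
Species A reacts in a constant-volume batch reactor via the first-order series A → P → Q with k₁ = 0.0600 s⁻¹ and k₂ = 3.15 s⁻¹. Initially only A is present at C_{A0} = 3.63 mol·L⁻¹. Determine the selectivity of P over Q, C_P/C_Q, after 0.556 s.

0.886

Solving the coupled first-order balances gives C_P(t) = [k₁/(k₂−k₁)]·C_{A0}·(e^(−k₁t) − e^(−k₂t)).
e^(−k₁t) = e^(−0.0600×0.556) = e^(−0.03336) = 0.9672; e^(−k₂t) = e^(−1.751) = 0.1735.
C_P = 0.0600×3.63/(3.15−0.0600) × (0.9672−0.1735) = 0.07049×0.7937 = 0.05594 mol·L⁻¹.
C_A = C_{A0}e^(−k₁t) = 3.511 mol·L⁻¹, so C_Q = C_{A0}−C_A−C_P = 0.06316 mol·L⁻¹; C_P/C_Q = 0.886.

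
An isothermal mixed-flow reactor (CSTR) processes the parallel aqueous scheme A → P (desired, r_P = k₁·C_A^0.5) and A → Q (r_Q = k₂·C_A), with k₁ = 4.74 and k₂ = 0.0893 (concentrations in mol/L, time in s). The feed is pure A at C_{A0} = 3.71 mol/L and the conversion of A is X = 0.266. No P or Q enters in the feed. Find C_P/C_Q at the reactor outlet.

32.2

Exit C_A = C_{A0}(1−X) = 3.71×0.734 = 2.723 mol/L.
In a CSTR the entire volume is at exit conditions, so r_P = 4.74×2.723^0.5 = 7.822 and r_Q = 0.0893×2.723 = 0.2432.
Overall selectivity = C_P/C_Q = r_Pτ/(r_Qτ) = r_P/r_Q = 32.2.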